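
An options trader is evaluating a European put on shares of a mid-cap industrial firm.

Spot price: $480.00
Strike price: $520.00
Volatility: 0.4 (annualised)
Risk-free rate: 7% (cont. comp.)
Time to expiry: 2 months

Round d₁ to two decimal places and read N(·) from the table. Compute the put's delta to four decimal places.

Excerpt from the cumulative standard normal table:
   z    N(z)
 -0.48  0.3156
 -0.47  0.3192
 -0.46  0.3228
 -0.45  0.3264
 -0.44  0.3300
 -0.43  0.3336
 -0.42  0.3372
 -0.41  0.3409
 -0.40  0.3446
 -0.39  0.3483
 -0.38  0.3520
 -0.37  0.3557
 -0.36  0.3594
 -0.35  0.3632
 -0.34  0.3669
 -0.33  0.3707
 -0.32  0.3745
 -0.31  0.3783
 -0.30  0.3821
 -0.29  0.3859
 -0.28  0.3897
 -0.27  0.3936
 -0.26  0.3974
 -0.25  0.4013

σ√T = 0.4 × 0.4082 = 0.1633
d₁ = [ln(480/520) + (0.07 + 0.4²/2)·0.1667] / 0.1633 = [-0.0800 + 0.0250] / 0.1633 = -0.3371 → -0.34
N(d₁) = N(-0.34) = 0.3669
Δ_put = N(d₁) − 1 = 0.3669 − 1 = -0.6331

-0.6331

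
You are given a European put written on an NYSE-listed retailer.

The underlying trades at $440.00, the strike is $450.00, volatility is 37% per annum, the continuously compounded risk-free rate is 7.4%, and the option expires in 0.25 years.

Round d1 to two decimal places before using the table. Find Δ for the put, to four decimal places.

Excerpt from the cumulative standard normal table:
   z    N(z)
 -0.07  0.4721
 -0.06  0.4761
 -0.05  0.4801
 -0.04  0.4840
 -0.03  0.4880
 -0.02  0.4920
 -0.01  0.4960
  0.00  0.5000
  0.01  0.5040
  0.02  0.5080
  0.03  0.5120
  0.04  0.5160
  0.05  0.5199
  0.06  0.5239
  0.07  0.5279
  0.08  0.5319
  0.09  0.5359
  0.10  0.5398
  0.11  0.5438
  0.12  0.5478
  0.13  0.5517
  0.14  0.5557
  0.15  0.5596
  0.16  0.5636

σ√T = 0.37·√0.25 = 0.1850
d₁ = [ln(440/450) + (0.074 + 0.37²/2)·0.25] / 0.1850 = [-0.0225 + 0.0356] / 0.1850 = 0.0710 ≈ 0.07
N(d₁) = N(0.07) = 0.5279
Δ_put = N(d₁) − 1 = 0.5279 − 1 = -0.4721

-0.4721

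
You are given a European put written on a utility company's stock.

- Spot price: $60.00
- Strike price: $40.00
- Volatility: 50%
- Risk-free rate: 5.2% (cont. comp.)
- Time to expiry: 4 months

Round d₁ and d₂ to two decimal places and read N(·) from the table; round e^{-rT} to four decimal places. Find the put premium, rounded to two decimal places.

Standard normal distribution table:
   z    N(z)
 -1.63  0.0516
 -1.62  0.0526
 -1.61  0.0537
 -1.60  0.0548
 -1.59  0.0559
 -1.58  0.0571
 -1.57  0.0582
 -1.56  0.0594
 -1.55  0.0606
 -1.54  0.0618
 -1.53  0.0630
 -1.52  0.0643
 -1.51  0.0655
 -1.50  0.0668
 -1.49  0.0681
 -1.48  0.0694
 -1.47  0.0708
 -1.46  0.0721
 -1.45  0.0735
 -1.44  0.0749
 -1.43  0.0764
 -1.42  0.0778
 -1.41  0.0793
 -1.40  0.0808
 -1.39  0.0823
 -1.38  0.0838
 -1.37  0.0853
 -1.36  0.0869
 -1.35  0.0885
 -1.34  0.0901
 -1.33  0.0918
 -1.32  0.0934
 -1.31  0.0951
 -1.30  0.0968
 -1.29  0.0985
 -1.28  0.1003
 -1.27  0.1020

T = 0.3333;  σ√T = 0.2887
d₁ = [ln(60/40) + (0.052 + 0.5²/2)·0.3333] / 0.2887 = [0.4055 + 0.0590] / 0.2887 = 1.6090 which rounds to 1.61
d₂ = d₁ − σ√T = 1.6090 − 0.2887 = 1.3203 which rounds to 1.32
exp(−rT) = exp(−0.052·0.3333) = 0.9828
N(−d₂) = N(-1.32) = 0.0934;  N(−d₁) = N(-1.61) = 0.0537
P = 40·0.9828·0.0934 − 60·0.0537 = 3.6717 − 3.2220 = 0.4497

$0.45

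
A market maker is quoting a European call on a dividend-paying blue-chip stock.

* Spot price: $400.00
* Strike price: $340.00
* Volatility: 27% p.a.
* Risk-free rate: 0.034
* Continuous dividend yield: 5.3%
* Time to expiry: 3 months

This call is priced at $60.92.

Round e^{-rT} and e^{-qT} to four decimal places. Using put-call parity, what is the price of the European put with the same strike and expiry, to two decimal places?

$3.31

e^(−qT) = e^(−0.053·0.25) = 0.9868;  e^(−rT) = e^(−0.034·0.25) = 0.9915
Put-call parity: C − P = S·e^(−qT) − K·e^(−rT) = 400·0.9868 − 340·0.9915 = 394.7200 − 337.1100 = 57.6100
P = C − (C − P) = 60.92 − (57.6100) = 3.3100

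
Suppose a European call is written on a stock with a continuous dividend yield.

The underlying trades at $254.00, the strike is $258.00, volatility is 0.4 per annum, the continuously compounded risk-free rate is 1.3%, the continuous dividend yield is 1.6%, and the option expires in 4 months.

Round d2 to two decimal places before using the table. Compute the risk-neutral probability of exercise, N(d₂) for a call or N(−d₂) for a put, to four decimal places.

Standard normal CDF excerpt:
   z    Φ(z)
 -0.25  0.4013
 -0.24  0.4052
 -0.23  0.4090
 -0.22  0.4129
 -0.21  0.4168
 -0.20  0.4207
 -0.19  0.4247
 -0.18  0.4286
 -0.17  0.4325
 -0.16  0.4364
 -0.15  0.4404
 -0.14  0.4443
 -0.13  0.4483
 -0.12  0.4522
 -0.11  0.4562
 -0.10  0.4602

0.4247

σ√T = 0.4·√0.3333 = 0.2309
d₁ = [ln(254/258) + (0.013 − 0.016 + 0.4²/2)·0.3333] / 0.2309 = [-0.0156 + 0.0257] / 0.2309 = 0.0435 ⇒ 0.04
d₂ = d₁ − σ√T = 0.0435 − 0.2309 = -0.1875 ⇒ -0.19
Risk-neutral Pr[S_T > K] = N(d₂) = N(-0.19) = 0.4247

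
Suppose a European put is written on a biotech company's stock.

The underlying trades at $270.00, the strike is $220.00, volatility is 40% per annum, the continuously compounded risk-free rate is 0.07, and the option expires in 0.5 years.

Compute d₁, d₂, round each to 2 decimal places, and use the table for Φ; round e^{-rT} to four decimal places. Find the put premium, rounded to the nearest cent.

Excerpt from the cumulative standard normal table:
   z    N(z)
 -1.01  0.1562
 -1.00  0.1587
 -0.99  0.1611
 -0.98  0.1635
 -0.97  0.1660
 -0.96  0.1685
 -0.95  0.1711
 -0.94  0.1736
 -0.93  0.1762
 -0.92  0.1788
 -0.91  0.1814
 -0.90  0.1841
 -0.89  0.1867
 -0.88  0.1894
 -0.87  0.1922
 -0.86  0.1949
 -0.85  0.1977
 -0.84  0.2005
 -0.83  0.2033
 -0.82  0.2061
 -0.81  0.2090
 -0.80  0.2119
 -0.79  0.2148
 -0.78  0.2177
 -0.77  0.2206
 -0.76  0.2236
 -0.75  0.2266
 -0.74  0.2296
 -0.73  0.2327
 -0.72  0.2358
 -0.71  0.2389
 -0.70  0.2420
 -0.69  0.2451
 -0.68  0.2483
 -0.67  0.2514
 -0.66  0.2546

σ√T = 0.4·√0.5 = 0.2828
ln(S/K) + (r + σ²/2)T = ln(270/220) + (0.07 + 0.4²/2)·0.5 = 0.2048 + 0.0750 = 0.2798
d₁ = 0.2798 / 0.2828 = 0.9892 ⇒ 0.99
d₂ = d₁ − σ√T = 0.9892 − 0.2828 = 0.7064 ⇒ 0.71
exp(−rT) = exp(−0.07·0.5) = 0.9656
N(−d₂) = N(-0.71) = 0.2389;  N(−d₁) = N(-0.99) = 0.1611
P = 220·0.9656·0.2389 − 270·0.1611 = 50.7500 − 43.4970 = 7.2530

$7.25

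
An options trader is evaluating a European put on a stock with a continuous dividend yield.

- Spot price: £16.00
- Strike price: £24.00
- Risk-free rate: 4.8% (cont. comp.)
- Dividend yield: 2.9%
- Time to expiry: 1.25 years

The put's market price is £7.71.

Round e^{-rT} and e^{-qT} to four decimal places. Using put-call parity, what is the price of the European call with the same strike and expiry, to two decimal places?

exp(−qT) = exp(−0.029·1.25) = 0.9644;  exp(−rT) = exp(−0.048·1.25) = 0.9418
Put-call parity: C − P = S·e^(−qT) − K·e^(−rT) = 16·0.9644 − 24·0.9418 = 15.4304 − 22.6032 = -7.1728
C = P + (C − P) = 7.71 + (-7.1728) = 0.5372

£0.54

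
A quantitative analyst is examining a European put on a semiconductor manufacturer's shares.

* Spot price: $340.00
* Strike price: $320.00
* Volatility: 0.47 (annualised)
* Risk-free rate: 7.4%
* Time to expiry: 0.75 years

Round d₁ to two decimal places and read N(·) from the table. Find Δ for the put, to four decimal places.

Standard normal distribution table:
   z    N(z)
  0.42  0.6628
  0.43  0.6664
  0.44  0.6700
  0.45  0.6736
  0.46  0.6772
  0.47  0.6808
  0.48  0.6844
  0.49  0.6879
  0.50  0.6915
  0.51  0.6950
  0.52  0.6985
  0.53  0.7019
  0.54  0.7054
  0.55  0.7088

-0.3121

σ√T = 0.47·√0.75 = 0.4070
d₁ = [ln(340/320) + (0.074 + 0.47²/2)·0.75] / 0.4070 = [0.0606 + 0.1383] / 0.4070 = 0.4888 → 0.49
N(d₁) = N(0.49) = 0.6879
Δ_put = N(d₁) − 1 = 0.6879 − 1 = -0.3121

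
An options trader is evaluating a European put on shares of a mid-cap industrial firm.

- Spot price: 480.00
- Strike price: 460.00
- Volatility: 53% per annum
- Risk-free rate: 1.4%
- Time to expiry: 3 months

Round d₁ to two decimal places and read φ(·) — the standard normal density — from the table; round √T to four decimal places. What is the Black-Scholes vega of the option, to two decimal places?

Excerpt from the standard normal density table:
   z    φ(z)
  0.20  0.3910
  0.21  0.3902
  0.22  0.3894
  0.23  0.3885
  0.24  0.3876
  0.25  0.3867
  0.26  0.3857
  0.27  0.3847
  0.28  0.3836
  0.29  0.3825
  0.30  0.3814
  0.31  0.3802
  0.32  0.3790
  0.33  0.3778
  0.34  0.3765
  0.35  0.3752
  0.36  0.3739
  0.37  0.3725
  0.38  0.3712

91.25

σ√T = 0.53 × 0.5000 = 0.2650
d₁ = [ln(480/460) + (0.014 + 0.53²/2)·0.25] / 0.2650 = [0.0426 + 0.0386] / 0.2650 = 0.3063 which rounds to 0.31
√T = √0.25 = 0.5000
φ(d₁) = φ(0.31) = 0.3802
vega = S·φ(d₁)·√T = 480·0.3802·0.5000 = 91.2480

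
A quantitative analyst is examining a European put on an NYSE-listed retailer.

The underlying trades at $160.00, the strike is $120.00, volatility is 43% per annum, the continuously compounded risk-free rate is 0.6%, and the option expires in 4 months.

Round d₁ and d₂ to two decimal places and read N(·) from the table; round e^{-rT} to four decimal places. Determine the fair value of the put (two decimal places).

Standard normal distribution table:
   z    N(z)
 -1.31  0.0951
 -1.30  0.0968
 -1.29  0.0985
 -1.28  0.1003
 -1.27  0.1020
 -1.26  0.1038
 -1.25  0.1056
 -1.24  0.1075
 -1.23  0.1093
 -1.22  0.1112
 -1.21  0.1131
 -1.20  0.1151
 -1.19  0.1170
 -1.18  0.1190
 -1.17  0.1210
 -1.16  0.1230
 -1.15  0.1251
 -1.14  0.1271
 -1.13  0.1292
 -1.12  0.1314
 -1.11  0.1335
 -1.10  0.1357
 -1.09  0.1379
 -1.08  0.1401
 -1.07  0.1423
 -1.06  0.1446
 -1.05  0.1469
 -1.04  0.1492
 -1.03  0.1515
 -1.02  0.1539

$2.11

T = 0.3333;  σ√T = 0.2483
d₁ = [ln(160/120) + (0.006 + 0.43²/2)·0.3333] / 0.2483 = [0.2877 + 0.0328] / 0.2483 = 1.2910 ⇒ 1.29
d₂ = d₁ − σ√T = 1.2910 − 0.2483 = 1.0427 ⇒ 1.04
exp(−rT) = exp(−0.006·0.3333) = 0.9980
N(−d₂) = N(-1.04) = 0.1492;  N(−d₁) = N(-1.29) = 0.0985
P = 120·0.9980·0.1492 − 160·0.0985 = 17.8682 − 15.7600 = 2.1082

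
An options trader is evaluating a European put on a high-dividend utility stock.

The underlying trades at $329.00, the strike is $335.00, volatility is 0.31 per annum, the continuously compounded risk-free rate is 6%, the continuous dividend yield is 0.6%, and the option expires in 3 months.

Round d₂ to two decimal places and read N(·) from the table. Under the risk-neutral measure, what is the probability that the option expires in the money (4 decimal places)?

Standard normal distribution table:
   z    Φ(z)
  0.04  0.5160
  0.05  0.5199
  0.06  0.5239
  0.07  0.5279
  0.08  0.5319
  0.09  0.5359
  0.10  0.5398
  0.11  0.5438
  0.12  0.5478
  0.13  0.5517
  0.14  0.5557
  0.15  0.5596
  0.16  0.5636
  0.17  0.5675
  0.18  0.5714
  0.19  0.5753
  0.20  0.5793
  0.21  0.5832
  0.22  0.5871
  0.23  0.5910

σ√T = 0.31 × 0.5000 = 0.1550
d₁ = [ln(329/335) + (0.06 − 0.006 + 0.31²/2)·0.25] / 0.1550 = [-0.0181 + 0.0255] / 0.1550 = 0.0480 → 0.05
d₂ = d₁ − σ√T = 0.0480 − 0.1550 = -0.1070 → -0.11
Pr(exercise) under Q = N(−d₂) = N(0.11) = 0.5438

0.5438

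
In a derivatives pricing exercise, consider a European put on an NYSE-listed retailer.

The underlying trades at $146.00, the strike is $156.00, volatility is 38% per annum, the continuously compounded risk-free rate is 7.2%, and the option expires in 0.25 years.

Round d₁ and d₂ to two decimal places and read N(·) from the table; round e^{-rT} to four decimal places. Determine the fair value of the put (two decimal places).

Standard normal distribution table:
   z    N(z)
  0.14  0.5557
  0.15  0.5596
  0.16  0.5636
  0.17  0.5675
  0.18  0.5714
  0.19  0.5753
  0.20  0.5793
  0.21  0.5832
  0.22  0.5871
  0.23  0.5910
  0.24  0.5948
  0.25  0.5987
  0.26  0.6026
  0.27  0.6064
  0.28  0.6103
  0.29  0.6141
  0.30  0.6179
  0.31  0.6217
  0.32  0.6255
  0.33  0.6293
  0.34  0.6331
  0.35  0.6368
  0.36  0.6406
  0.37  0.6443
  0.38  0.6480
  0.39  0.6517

$15.29

σ√T = 0.38·√0.25 = 0.1900
d₁ = [ln(146/156) + (0.072 + 0.38²/2)·0.25] / 0.1900 = [-0.0662 + 0.0360] / 0.1900 = -0.1589 ≈ -0.16
d₂ = d₁ − σ√T = -0.1589 − 0.1900 = -0.3489 ≈ -0.35
exp(−rT) = exp(−0.072·0.25) = 0.9822
N(−d₂) = N(0.35) = 0.6368;  N(−d₁) = N(0.16) = 0.5636
P = 156·0.9822·0.6368 − 146·0.5636 = 97.5725 − 82.2856 = 15.2869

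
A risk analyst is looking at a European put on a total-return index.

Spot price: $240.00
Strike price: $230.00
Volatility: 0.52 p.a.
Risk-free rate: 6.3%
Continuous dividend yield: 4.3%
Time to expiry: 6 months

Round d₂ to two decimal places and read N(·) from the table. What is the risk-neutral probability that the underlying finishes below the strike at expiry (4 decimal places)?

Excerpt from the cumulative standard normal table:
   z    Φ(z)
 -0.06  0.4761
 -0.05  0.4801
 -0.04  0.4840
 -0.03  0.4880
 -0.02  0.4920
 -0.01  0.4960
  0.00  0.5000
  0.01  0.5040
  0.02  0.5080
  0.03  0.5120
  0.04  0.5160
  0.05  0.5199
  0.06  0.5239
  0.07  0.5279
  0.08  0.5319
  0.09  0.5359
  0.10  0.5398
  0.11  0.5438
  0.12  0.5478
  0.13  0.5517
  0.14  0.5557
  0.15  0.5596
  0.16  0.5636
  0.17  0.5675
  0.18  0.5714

0.5160

T = 0.5;  σ√T = 0.3677
d₁ = [ln(240/230) + (0.063 − 0.043 + ½·0.52²)·0.5] / (σ√T) = (0.0426 + 0.0776) / 0.3677 = 0.3268 → 0.33
d₂ = 0.3268 − 0.3677 = -0.0409 → -0.04
Risk-neutral Pr[S_T < K] = N(−d₂) = N(0.04) = 0.5160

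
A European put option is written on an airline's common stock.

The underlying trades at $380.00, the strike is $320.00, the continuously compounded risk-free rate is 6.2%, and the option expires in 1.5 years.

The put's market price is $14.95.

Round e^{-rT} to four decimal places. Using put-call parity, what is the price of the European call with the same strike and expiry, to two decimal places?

exp(−rT) = exp(−0.062·1.5) = 0.9112
Put-call parity: C − P = S − K·e^(−rT) = 380 − 320·0.9112 = 380 − 291.5840 = 88.4160
C = P + (C − P) = 14.95 + (88.4160) = 103.3660

$103.37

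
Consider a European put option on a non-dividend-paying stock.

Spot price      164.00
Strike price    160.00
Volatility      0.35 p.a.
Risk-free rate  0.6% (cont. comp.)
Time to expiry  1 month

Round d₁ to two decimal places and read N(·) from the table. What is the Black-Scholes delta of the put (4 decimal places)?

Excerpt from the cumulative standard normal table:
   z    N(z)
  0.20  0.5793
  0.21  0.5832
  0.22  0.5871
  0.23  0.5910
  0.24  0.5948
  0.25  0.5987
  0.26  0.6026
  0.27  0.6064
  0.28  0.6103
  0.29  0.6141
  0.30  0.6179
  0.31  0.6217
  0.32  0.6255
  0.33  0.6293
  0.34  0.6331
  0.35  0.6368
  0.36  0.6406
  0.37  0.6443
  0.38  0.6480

σ√T = 0.35·√0.08333 = 0.1010
d₁ = [ln(164/160) + (0.006 + 0.35²/2)·0.08333] / 0.1010 = [0.0247 + 0.0056] / 0.1010 = 0.2999 ≈ 0.30
N(d₁) = N(0.30) = 0.6179
Δ_put = N(d₁) − 1 = 0.6179 − 1 = -0.3821

-0.3821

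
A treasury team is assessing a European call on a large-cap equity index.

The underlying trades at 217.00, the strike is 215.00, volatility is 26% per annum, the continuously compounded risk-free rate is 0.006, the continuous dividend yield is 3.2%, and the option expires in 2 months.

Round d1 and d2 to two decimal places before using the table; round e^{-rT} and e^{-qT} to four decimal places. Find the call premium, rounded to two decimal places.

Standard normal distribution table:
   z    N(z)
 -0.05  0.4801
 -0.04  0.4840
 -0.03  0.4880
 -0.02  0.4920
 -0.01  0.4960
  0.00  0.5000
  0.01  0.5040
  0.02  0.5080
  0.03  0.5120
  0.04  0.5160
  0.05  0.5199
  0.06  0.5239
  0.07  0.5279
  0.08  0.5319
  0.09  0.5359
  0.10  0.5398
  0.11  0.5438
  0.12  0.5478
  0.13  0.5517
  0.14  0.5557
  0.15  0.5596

σ√T = 0.26 × 0.4082 = 0.1061
d₁ = [ln(217/215) + (0.006 − 0.032 + 0.26²/2)·0.1667] / 0.1061 = [0.0093 + 0.0013] / 0.1061 = 0.0995 → 0.10
d₂ = d₁ − σ√T = 0.0995 − 0.1061 = -0.0067 → -0.01
e^(−qT) = e^(−0.032·0.1667) = 0.9947;  e^(−rT) = e^(−0.006·0.1667) = 0.9990
N(d₁) = N(0.10) = 0.5398;  N(d₂) = N(-0.01) = 0.4960
C = 217·0.9947·0.5398 − 215·0.9990·0.4960 = 116.5158 − 106.5334 = 9.9824

9.98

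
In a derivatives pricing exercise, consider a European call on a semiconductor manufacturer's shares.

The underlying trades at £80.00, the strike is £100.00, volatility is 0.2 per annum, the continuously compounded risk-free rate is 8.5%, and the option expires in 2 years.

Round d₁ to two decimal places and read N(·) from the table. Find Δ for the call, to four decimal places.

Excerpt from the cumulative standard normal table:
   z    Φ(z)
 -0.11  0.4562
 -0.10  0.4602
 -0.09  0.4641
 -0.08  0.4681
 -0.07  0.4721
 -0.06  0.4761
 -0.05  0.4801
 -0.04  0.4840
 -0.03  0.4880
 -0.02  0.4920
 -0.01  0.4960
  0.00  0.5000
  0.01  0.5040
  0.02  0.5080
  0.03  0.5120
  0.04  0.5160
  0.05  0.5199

0.4801

T = 2;  σ√T = 0.2828
ln(S/K) + (r + σ²/2)T = ln(80/100) + (0.085 + 0.2²/2)·2 = -0.2231 + 0.2100 = -0.0131
d₁ = -0.0131 / 0.2828 = -0.0465 ≈ -0.05
N(d₁) = N(-0.05) = 0.4801
Δ_call = N(d₁) = 0.4801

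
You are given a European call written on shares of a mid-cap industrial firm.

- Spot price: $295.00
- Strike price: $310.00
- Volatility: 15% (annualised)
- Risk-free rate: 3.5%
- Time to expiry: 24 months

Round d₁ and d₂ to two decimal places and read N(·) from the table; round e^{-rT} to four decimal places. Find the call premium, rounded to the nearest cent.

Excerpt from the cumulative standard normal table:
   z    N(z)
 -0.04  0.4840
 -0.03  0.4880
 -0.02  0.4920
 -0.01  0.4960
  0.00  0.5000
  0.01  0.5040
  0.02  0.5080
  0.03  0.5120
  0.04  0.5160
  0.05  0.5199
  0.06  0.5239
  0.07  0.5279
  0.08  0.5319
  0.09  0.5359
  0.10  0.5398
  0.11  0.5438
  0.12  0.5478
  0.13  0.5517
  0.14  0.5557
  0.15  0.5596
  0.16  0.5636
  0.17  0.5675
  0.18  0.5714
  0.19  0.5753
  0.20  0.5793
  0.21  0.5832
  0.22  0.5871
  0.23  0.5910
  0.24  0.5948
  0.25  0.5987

$27.53

σ√T = 0.15 × 1.4142 = 0.2121
ln(S/K) + (r + σ²/2)T = ln(295/310) + (0.035 + 0.15²/2)·2 = -0.0496 + 0.0925 = 0.0429
d₁ = 0.0429 / 0.2121 = 0.2022 which rounds to 0.20
d₂ = d₁ − σ√T = 0.2022 − 0.2121 = -0.0099 which rounds to -0.01
e^(−rT) = e^(−0.035·2) = 0.9324
N(d₁) = N(0.20) = 0.5793;  N(d₂) = N(-0.01) = 0.4960
C = 295·0.5793 − 310·0.9324·0.4960 = 170.8935 − 143.3658 = 27.5277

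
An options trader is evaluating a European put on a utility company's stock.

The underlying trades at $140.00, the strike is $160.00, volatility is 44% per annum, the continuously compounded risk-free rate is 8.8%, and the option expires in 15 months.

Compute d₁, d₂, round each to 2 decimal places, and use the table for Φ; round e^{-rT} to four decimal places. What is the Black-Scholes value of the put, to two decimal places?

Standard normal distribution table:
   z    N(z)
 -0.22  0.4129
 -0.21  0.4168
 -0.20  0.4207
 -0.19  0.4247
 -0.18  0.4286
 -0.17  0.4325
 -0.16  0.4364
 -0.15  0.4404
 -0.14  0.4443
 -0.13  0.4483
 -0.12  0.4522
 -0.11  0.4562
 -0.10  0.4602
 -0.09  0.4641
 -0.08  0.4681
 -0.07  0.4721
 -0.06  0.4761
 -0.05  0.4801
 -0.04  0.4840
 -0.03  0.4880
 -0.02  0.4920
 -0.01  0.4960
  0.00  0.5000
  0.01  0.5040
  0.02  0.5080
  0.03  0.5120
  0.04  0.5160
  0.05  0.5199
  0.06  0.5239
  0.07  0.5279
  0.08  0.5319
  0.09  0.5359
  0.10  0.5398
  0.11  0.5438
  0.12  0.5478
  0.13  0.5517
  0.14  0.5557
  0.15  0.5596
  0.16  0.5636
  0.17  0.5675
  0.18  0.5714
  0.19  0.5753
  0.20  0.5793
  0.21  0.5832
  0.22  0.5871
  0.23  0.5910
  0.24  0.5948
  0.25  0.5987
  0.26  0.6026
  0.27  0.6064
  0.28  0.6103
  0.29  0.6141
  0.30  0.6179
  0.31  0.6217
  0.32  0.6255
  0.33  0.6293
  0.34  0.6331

σ√T = 0.44·√1.25 = 0.4919
d₁ = [ln(140/160) + (0.088 + ½·0.44²)·1.25] / (σ√T) = (-0.1335 + 0.2310) / 0.4919 = 0.1981 ⇒ 0.20
d₂ = 0.1981 − 0.4919 = -0.2938 ⇒ -0.29
exp(−rT) = exp(−0.088·1.25) = 0.8958
P = 160·0.8958·N(0.29) − 140·N(-0.20) = 160·0.8958·0.6141 − 140·0.4207 = 88.0177 − 58.8980 = 29.1197

$29.12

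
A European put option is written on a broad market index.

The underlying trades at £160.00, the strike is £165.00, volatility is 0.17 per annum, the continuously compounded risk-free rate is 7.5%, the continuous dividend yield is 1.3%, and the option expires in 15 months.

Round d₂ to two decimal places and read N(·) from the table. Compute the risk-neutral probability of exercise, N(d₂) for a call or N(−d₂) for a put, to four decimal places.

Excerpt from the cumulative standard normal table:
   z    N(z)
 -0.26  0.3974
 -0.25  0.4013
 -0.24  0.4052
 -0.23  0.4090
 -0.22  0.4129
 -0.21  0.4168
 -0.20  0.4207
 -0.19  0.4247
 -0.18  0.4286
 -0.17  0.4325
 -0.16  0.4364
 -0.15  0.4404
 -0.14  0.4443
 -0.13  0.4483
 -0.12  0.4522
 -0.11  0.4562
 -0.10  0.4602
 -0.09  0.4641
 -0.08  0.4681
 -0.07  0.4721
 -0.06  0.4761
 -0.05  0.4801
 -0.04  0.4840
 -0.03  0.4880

T = 1.25;  σ√T = 0.1901
ln(S/K) + (r − q + σ²/2)T = ln(160/165) + (0.075 − 0.013 + 0.17²/2)·1.25 = -0.0308 + 0.0956 = 0.0648
d₁ = 0.0648 / 0.1901 = 0.3409 ⇒ 0.34
d₂ = d₁ − σ√T = 0.3409 − 0.1901 = 0.1508 ⇒ 0.15
Pr(exercise) under Q = N(−d₂) = N(-0.15) = 0.4404

0.4404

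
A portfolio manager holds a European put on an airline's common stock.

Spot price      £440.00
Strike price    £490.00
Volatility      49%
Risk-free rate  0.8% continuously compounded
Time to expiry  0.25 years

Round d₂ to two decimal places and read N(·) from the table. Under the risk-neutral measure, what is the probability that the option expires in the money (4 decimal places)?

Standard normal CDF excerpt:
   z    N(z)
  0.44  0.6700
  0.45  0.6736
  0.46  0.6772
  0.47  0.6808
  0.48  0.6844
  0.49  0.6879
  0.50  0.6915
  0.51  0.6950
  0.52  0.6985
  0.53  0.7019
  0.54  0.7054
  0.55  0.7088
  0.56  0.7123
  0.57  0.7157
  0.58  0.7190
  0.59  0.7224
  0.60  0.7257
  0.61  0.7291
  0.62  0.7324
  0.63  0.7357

0.7088

σ√T = 0.49 × 0.5000 = 0.2450
d₁ = [ln(440/490) + (0.008 + 0.49²/2)·0.25] / 0.2450 = [-0.1076 + 0.0320] / 0.2450 = -0.3086 ⇒ -0.31
d₂ = d₁ − σ√T = -0.3086 − 0.2450 = -0.5536 ⇒ -0.55
Pr(exercise) under Q = N(−d₂) = N(0.55) = 0.7088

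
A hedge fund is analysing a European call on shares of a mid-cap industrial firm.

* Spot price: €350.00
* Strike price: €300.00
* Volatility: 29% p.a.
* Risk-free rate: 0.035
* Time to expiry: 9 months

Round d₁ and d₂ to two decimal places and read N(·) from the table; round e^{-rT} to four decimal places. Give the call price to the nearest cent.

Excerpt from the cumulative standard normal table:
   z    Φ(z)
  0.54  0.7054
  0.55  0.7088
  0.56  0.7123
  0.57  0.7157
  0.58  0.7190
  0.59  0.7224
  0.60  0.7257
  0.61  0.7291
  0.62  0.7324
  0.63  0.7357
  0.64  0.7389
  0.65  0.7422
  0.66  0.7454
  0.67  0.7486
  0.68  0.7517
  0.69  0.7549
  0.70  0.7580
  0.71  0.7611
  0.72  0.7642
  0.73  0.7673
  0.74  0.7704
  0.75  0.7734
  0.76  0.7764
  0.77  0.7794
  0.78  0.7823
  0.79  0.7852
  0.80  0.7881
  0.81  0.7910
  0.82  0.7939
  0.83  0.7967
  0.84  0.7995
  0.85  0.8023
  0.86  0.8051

€68.72

σ√T = 0.29 × 0.8660 = 0.2511
d₁ = [ln(350/300) + (0.035 + 0.29²/2)·0.75] / 0.2511 = [0.1542 + 0.0578] / 0.2511 = 0.8439 ≈ 0.84
d₂ = d₁ − σ√T = 0.8439 − 0.2511 = 0.5927 ≈ 0.59
exp(−rT) = exp(−0.035·0.75) = 0.9741
N(d₁) = N(0.84) = 0.7995;  N(d₂) = N(0.59) = 0.7224
C = 350·0.7995 − 300·0.9741·0.7224 = 279.8250 − 211.1070 = 68.7180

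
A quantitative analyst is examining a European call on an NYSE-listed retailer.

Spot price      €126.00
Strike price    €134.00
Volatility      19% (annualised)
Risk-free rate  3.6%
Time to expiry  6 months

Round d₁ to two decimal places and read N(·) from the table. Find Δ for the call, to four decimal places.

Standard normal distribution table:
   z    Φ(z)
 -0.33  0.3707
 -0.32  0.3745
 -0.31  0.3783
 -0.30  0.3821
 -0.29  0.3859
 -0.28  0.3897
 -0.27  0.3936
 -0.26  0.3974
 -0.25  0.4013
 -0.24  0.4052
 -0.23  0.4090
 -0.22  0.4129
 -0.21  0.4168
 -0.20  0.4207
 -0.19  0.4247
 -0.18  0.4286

T = 0.5;  σ√T = 0.1344
d₁ = [ln(126/134) + (0.036 + 0.19²/2)·0.5] / 0.1344 = [-0.0616 + 0.0270] / 0.1344 = -0.2570 ⇒ -0.26
N(d₁) = N(-0.26) = 0.3974
Δ_call = N(d₁) = 0.3974

0.3974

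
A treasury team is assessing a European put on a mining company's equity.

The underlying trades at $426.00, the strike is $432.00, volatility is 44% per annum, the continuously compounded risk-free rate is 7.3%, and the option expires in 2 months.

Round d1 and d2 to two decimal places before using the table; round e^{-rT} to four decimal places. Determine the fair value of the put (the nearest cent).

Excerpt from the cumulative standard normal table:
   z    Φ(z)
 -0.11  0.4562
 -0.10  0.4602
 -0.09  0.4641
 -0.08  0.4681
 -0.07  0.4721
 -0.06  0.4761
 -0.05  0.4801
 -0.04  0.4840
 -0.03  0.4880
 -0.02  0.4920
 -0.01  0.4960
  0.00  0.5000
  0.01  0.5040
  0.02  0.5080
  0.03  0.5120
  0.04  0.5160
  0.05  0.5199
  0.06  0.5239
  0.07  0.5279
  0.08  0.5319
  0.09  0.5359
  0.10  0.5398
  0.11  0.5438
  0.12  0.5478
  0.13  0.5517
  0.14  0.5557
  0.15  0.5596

σ√T = 0.44 × 0.4082 = 0.1796
d₁ = [ln(426/432) + (0.073 + 0.44²/2)·0.1667] / 0.1796 = [-0.0140 + 0.0283] / 0.1796 = 0.0797 which rounds to 0.08
d₂ = d₁ − σ√T = 0.0797 − 0.1796 = -0.0999 which rounds to -0.10
e^(−rT) = e^(−0.073·0.1667) = 0.9879
N(−d₂) = N(0.10) = 0.5398;  N(−d₁) = N(-0.08) = 0.4681
P = 432·0.9879·0.5398 − 426·0.4681 = 230.3720 − 199.4106 = 30.9614

$30.96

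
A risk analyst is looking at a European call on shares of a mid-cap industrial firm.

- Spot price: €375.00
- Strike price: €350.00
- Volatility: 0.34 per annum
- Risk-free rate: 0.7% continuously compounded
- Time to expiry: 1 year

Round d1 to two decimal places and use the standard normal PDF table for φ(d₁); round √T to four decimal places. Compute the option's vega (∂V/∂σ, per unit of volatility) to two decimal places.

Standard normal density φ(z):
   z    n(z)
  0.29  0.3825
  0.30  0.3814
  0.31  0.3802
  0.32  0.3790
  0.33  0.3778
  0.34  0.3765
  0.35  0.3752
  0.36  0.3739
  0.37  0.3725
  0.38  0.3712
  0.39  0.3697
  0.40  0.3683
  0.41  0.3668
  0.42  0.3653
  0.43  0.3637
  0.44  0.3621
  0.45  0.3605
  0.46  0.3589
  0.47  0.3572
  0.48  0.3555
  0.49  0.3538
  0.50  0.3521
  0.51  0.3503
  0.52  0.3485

138.64

σ√T = 0.34 × 1.0000 = 0.3400
d₁ = [ln(375/350) + (0.007 + 0.34²/2)·1] / 0.3400 = [0.0690 + 0.0648] / 0.3400 = 0.3935 which rounds to 0.39
√T = √1 = 1.0000
φ(d₁) = φ(0.39) = 0.3697
vega = S·φ(d₁)·√T = 375·0.3697·1.0000 = 138.6375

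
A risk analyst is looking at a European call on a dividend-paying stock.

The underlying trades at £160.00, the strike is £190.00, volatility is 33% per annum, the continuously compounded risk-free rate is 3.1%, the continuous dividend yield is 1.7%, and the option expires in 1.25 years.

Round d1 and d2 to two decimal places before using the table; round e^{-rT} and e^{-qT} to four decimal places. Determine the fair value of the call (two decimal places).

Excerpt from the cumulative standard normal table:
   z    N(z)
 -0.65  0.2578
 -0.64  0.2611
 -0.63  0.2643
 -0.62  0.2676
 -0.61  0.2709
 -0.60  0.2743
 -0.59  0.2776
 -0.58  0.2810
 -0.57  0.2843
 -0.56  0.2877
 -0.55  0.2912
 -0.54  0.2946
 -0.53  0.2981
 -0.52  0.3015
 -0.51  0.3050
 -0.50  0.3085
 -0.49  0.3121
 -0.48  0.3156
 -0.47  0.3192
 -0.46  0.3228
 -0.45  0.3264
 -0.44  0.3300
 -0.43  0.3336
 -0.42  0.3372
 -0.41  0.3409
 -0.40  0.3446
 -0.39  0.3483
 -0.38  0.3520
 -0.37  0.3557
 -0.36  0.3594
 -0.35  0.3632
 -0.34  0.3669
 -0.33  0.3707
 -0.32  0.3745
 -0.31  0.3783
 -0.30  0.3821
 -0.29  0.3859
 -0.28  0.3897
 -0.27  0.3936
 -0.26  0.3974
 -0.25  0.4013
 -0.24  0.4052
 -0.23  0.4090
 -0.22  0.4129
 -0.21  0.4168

£13.93

T = 1.25;  σ√T = 0.3690
ln(S/K) + (r − q + σ²/2)T = ln(160/190) + (0.031 − 0.017 + 0.33²/2)·1.25 = -0.1719 + 0.0856 = -0.0863
d₁ = -0.0863 / 0.3690 = -0.2339 ≈ -0.23
d₂ = d₁ − σ√T = -0.2339 − 0.3690 = -0.6028 ≈ -0.60
e^(−qT) = e^(−0.017·1.25) = 0.9790;  e^(−rT) = e^(−0.031·1.25) = 0.9620
N(d₁) = N(-0.23) = 0.4090;  N(d₂) = N(-0.60) = 0.2743
C = 160·0.9790·0.4090 − 190·0.9620·0.2743 = 64.0658 − 50.1366 = 13.9292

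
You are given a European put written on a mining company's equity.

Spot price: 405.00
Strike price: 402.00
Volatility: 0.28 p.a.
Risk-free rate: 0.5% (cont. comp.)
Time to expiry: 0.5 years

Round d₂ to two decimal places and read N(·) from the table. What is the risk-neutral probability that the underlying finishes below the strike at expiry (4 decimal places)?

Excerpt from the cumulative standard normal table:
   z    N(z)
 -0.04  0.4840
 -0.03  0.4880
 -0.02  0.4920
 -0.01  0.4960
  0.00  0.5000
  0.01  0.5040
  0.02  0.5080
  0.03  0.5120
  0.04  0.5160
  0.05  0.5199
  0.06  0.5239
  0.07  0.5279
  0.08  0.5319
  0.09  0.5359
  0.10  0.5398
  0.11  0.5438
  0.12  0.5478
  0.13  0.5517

T = 0.5;  σ√T = 0.1980
ln(S/K) + (r + σ²/2)T = ln(405/402) + (0.005 + 0.28²/2)·0.5 = 0.0074 + 0.0221 = 0.0295
d₁ = 0.0295 / 0.1980 = 0.1492 ⇒ 0.15
d₂ = d₁ − σ√T = 0.1492 − 0.1980 = -0.0488 ⇒ -0.05
Risk-neutral Pr[S_T < K] = N(−d₂) = N(0.05) = 0.5199

0.5199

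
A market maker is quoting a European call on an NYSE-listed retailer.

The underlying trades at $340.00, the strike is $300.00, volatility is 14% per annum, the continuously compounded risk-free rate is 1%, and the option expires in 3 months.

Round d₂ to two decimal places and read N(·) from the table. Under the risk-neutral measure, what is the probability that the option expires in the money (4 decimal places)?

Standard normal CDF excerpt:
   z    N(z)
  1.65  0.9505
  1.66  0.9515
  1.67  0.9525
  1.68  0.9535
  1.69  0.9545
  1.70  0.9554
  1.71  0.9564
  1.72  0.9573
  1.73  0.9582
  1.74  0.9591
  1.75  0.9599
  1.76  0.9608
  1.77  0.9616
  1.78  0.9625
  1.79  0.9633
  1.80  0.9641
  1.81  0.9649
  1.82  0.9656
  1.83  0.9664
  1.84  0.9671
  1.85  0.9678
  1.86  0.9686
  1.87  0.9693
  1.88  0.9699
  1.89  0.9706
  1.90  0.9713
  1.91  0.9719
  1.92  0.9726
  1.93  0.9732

0.9633

T = 0.25;  σ√T = 0.0700
d₁ = [ln(340/300) + (0.01 + 0.14²/2)·0.25] / 0.0700 = [0.1252 + 0.0050] / 0.0700 = 1.8588 ≈ 1.86
d₂ = d₁ − σ√T = 1.8588 − 0.0700 = 1.7888 ≈ 1.79
Pr(exercise) under Q = N(d₂) = 0.9633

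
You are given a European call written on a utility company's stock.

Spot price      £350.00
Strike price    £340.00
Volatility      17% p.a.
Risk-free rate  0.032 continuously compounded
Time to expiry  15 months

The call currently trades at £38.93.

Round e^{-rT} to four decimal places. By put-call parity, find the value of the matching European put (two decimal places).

£15.60

exp(−rT) = exp(−0.032·1.25) = 0.9608
Put-call parity: C − P = S − K·e^(−rT) = 350 − 340·0.9608 = 350 − 326.6720 = 23.3280
P = C − (C − P) = 38.93 − (23.3280) = 15.6020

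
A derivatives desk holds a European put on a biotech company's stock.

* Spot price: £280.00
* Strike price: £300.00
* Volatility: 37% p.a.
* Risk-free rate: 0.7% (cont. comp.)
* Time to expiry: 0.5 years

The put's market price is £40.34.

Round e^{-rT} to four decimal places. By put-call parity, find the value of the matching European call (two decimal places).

£21.39

e^(−rT) = e^(−0.007·0.5) = 0.9965
Put-call parity: C − P = S − K·e^(−rT) = 280 − 300·0.9965 = 280 − 298.9500 = -18.9500
C = P + (C − P) = 40.34 + (-18.9500) = 21.3900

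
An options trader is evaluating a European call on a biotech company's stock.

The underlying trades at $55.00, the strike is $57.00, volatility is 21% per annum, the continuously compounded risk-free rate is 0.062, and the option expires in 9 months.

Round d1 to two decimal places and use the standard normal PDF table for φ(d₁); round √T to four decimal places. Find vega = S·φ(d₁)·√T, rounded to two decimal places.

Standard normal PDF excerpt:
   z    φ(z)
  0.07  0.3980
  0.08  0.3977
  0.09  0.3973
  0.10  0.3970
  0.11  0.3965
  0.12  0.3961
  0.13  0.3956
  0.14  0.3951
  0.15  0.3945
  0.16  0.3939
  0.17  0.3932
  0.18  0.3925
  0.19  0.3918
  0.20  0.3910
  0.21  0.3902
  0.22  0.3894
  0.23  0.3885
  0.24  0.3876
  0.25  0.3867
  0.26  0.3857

18.79

σ√T = 0.21·√0.75 = 0.1819
ln(S/K) + (r + σ²/2)T = ln(55/57) + (0.062 + 0.21²/2)·0.75 = -0.0357 + 0.0630 = 0.0273
d₁ = 0.0273 / 0.1819 = 0.1502 which rounds to 0.15
√T = √0.75 = 0.8660
φ(d₁) = φ(0.15) = 0.3945
vega = S·φ(d₁)·√T = 55·0.3945·0.8660 = 18.7900
(The put has the same vega.)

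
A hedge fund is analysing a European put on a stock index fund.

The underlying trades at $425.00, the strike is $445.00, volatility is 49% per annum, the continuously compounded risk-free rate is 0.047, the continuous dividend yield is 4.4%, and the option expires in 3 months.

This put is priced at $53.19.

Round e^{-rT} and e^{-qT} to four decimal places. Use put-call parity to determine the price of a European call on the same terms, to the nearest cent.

$33.76

e^(−qT) = e^(−0.044·0.25) = 0.9891;  e^(−rT) = e^(−0.047·0.25) = 0.9883
Put-call parity: C − P = S·e^(−qT) − K·e^(−rT) = 425·0.9891 − 445·0.9883 = 420.3675 − 439.7935 = -19.4260
C = P + (C − P) = 53.19 + (-19.4260) = 33.7640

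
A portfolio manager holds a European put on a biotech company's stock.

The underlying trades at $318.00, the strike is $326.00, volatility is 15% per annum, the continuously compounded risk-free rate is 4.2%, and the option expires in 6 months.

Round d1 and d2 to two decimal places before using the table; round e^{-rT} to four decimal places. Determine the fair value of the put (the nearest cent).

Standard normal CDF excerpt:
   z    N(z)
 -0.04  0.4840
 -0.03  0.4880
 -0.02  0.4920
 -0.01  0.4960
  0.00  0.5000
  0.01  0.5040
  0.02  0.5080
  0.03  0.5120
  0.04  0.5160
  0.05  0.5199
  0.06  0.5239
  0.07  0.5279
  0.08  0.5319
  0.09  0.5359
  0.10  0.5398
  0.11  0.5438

σ√T = 0.15·√0.5 = 0.1061
d₁ = [ln(318/326) + (0.042 + 0.15²/2)·0.5] / 0.1061 = [-0.0248 + 0.0266] / 0.1061 = 0.0168 → 0.02
d₂ = d₁ − σ√T = 0.0168 − 0.1061 = -0.0893 → -0.09
e^(−rT) = e^(−0.042·0.5) = 0.9792
P = 326·0.9792·N(0.09) − 318·N(-0.02) = 326·0.9792·0.5359 − 318·0.4920 = 171.0696 − 156.4560 = 14.6136

$14.61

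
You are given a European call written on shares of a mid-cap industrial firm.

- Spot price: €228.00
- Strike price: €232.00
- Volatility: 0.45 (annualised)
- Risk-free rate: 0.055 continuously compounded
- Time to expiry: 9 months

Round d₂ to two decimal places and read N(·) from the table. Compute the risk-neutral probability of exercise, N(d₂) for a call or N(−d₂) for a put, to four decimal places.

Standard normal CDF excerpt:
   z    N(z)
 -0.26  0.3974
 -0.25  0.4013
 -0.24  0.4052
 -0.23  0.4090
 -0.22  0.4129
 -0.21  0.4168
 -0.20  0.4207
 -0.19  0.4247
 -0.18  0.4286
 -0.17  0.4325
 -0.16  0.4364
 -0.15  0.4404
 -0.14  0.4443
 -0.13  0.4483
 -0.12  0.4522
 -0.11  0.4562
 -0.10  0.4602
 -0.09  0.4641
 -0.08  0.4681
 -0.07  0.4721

σ√T = 0.45 × 0.8660 = 0.3897
d₁ = [ln(228/232) + (0.055 + 0.45²/2)·0.75] / 0.3897 = [-0.0174 + 0.1172] / 0.3897 = 0.2561 ≈ 0.26
d₂ = d₁ − σ√T = 0.2561 − 0.3897 = -0.1336 ≈ -0.13
Pr(exercise) under Q = N(d₂) = 0.4483

0.4483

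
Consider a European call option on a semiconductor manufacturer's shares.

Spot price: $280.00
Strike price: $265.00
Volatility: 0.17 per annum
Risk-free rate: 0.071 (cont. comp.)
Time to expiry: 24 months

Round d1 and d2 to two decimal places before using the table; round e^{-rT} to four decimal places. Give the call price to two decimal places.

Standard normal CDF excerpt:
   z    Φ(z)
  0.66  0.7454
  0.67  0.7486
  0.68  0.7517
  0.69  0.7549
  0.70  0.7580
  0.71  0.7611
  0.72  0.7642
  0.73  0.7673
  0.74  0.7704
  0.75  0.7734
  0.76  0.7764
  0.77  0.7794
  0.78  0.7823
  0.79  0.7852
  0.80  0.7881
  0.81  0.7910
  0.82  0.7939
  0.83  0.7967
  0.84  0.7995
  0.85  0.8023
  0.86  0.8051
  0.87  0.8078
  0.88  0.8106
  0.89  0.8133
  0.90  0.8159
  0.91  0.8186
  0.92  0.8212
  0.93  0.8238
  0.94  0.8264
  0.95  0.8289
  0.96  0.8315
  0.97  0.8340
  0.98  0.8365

T = 2;  σ√T = 0.2404
d₁ = [ln(280/265) + (0.071 + 0.17²/2)·2] / 0.2404 = [0.0551 + 0.1709] / 0.2404 = 0.9399 ⇒ 0.94
d₂ = d₁ − σ√T = 0.9399 − 0.2404 = 0.6995 ⇒ 0.70
e^(−rT) = e^(−0.071·2) = 0.8676
N(d₁) = N(0.94) = 0.8264;  N(d₂) = N(0.70) = 0.7580
C = 280·0.8264 − 265·0.8676·0.7580 = 231.3920 − 174.2748 = 57.1172

$57.12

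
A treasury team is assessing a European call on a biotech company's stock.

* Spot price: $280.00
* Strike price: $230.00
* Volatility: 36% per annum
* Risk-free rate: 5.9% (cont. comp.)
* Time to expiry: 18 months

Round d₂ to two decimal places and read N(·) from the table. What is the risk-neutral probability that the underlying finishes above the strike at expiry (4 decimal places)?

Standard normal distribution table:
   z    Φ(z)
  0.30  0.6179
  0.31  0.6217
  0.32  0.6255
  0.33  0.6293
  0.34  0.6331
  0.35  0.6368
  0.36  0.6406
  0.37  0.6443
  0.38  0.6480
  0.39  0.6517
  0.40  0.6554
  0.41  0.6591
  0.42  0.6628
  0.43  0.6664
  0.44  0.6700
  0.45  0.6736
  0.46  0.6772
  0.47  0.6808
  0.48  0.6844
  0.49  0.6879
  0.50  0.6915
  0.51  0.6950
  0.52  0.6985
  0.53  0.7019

σ√T = 0.36 × 1.2247 = 0.4409
d₁ = [ln(280/230) + (0.059 + 0.36²/2)·1.5] / 0.4409 = [0.1967 + 0.1857] / 0.4409 = 0.8673 → 0.87
d₂ = d₁ − σ√T = 0.8673 − 0.4409 = 0.4264 → 0.43
Risk-neutral Pr[S_T > K] = N(d₂) = N(0.43) = 0.6664

0.6664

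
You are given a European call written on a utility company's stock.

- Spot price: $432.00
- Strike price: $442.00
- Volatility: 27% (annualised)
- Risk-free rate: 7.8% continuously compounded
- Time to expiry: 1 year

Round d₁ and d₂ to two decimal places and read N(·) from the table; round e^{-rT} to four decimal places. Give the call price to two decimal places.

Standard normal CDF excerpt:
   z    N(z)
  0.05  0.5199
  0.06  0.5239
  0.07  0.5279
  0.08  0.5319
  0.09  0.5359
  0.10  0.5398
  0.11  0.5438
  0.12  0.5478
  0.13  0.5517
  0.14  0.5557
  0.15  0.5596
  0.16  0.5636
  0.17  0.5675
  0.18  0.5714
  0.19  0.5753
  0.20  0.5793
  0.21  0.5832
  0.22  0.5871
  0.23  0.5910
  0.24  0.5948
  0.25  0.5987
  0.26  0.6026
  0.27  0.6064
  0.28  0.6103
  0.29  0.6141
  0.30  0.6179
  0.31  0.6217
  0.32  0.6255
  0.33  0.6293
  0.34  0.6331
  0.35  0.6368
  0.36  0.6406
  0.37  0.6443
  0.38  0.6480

$57.67

σ√T = 0.27·√1 = 0.2700
d₁ = [ln(432/442) + (0.078 + 0.27²/2)·1] / 0.2700 = [-0.0229 + 0.1144] / 0.2700 = 0.3391 ⇒ 0.34
d₂ = d₁ − σ√T = 0.3391 − 0.2700 = 0.0691 ⇒ 0.07
e^(−rT) = e^(−0.078·1) = 0.9250
C = 432·N(0.34) − 442·0.9250·N(0.07) = 432·0.6331 − 442·0.9250·0.5279 = 273.4992 − 215.8319 = 57.6673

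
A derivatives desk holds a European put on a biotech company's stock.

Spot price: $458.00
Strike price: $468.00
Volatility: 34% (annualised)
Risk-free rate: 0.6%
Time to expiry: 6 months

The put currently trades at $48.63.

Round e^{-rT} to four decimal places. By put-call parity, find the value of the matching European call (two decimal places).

$40.03

e^(−rT) = e^(−0.006·0.5) = 0.9970
Put-call parity: C − P = S − K·e^(−rT) = 458 − 468·0.9970 = 458 − 466.5960 = -8.5960
C = P + (C − P) = 48.63 + (-8.5960) = 40.0340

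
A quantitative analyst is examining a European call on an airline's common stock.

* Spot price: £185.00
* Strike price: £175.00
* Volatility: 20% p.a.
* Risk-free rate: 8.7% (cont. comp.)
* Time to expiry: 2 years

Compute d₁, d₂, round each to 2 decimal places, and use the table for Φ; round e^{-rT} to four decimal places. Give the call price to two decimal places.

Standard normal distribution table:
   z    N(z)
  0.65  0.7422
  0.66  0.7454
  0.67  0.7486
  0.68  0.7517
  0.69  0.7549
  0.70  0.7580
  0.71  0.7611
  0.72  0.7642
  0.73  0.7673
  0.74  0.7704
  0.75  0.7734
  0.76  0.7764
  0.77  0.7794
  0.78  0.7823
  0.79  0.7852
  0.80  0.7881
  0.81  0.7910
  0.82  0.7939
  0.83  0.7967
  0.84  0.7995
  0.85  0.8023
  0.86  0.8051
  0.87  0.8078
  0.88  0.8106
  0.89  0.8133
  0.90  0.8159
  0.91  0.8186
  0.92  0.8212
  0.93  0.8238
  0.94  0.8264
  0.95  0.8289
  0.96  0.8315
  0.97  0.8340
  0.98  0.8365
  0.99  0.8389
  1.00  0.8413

£43.26

σ√T = 0.2·√2 = 0.2828
ln(S/K) + (r + σ²/2)T = ln(185/175) + (0.087 + 0.2²/2)·2 = 0.0556 + 0.2140 = 0.2696
d₁ = 0.2696 / 0.2828 = 0.9531 ⇒ 0.95
d₂ = d₁ − σ√T = 0.9531 − 0.2828 = 0.6702 ⇒ 0.67
exp(−rT) = exp(−0.087·2) = 0.8403
C = 185·N(0.95) − 175·0.8403·N(0.67) = 185·0.8289 − 175·0.8403·0.7486 = 153.3465 − 110.0835 = 43.2630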